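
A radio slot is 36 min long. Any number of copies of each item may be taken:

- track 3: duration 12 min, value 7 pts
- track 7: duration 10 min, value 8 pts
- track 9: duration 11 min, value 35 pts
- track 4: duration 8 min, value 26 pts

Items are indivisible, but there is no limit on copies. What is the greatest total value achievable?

Best value-per-unit is track 4 at 26/8; filling with it alone gives 4×26 = 104.
Optimal mix: 1×track 9 + 3×track 4 → duration 35, value 113.

113 pts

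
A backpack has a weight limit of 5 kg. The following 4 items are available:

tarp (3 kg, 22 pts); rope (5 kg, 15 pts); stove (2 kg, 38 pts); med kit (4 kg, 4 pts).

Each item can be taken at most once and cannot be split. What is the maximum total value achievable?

60 pts

This is a 0/1 knapsack; check combinations near the capacity.
- tarp+stove: weight 3+2=5, value 22+38=60
- stove: weight 2, value 38
- tarp: weight 3, value 22
- rope: weight 5, value 15
Best: 60 pts.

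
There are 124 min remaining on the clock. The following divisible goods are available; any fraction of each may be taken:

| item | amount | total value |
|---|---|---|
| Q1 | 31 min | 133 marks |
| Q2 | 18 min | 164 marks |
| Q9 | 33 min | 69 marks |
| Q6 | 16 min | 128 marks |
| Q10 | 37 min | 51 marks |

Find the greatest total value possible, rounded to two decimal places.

529.84

Take in order of value per unit:
- Q2 (164/18 per unit): all 18 → value 164, running total 164.00
- Q6 (128/16 per unit): all 16 → value 128, running total 292.00
- Q1 (133/31 per unit): all 31 → value 133, running total 425.00
- Q9 (69/33 per unit): all 33 → value 69, running total 494.00
- Q10 (51/37 per unit): 26 of 37 → value 26×51/37 = 35.8378, running total 529.84
Total 529.84.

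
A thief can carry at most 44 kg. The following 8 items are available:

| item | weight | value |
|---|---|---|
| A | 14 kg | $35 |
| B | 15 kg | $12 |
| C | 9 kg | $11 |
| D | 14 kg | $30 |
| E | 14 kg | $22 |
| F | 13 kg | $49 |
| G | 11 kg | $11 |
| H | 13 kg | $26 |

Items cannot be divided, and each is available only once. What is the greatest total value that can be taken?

$114

Check high-value combinations within 44 kg:
- A+D+F: weight 14+14+13=41, value 35+30+49=114
- A+F+H: weight 14+13+13=40, value 35+49+26=110
- A+E+F: weight 14+14+13=41, value 35+22+49=106
- D+F+H: weight 14+13+13=40, value 30+49+26=105
- D+E+F: weight 14+14+13=41, value 30+22+49=101
Best: $114.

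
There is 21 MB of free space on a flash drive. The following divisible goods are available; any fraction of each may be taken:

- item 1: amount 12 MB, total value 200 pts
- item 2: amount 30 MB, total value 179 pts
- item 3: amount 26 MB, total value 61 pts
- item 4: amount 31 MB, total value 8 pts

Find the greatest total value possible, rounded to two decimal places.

Take in order of value per unit:
- item 1 (200/12 per unit): all 12 → value 200, running total 200.00
- item 2 (179/30 per unit): 9 of 30 → value 9×179/30 = 53.7000, running total 253.70
Total 253.70.

253.70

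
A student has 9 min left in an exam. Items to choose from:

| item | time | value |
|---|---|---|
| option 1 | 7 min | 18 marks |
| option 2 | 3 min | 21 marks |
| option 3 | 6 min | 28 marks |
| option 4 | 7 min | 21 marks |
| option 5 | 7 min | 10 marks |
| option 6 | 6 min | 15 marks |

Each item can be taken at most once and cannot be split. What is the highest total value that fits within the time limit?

Check high-value combinations within 9 min:
- option 2+option 3: time 3+6=9, value 21+28=49
- option 2+option 6: time 3+6=9, value 21+15=36
- option 3: time 6, value 28
- option 2: time 3, value 21
- option 4: time 7, value 21
Best: 49 marks.

49 marks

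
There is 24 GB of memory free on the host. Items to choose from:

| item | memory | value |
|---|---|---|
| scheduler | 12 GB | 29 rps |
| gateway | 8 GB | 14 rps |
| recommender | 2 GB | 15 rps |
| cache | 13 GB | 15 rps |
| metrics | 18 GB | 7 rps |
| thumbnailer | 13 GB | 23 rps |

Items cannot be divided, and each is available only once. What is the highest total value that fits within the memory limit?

This is a 0/1 knapsack; check combinations near the capacity.
- scheduler+gateway+recommender: memory 12+8+2=22, value 29+14+15=58
- gateway+recommender+thumbnailer: memory 8+2+13=23, value 14+15+23=52
- scheduler+recommender: memory 12+2=14, value 29+15=44
Best: 58 rps.

58 rps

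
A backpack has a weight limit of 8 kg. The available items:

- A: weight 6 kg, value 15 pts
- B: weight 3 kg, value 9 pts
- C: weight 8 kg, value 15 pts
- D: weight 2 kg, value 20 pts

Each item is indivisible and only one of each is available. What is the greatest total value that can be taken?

35 pts

Check high-value combinations within 8 kg:
- A+D: weight 6+2=8, value 15+20=35
- B+D: weight 3+2=5, value 9+20=29
- D: weight 2, value 20
- A: weight 6, value 15
- C: weight 8, value 15
Best: 35 pts.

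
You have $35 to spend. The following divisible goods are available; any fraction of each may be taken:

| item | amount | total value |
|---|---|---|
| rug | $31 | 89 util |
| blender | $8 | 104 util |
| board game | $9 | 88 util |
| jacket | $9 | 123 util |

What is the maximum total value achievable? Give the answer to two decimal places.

Take in order of value per unit:
- jacket (123/9 per unit): all 9 → value 123, running total 123.00
- blender (104/8 per unit): all 8 → value 104, running total 227.00
- board game (88/9 per unit): all 9 → value 88, running total 315.00
- rug (89/31 per unit): 9 of 31 → value 9×89/31 = 25.8387, running total 340.84
Total 340.84.

340.84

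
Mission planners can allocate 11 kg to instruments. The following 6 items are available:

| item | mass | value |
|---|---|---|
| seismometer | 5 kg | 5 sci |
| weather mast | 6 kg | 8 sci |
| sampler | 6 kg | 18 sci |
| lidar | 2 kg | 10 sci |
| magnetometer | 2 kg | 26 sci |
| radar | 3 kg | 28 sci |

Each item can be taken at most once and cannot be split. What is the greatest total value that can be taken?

72 sci

Check high-value combinations within 11 kg:
- sampler+magnetometer+radar: mass 6+2+3=11, value 18+26+28=72
- lidar+magnetometer+radar: mass 2+2+3=7, value 10+26+28=64
- weather mast+magnetometer+radar: mass 6+2+3=11, value 8+26+28=62
- seismometer+magnetometer+radar: mass 5+2+3=10, value 5+26+28=59
Best: 72 sci.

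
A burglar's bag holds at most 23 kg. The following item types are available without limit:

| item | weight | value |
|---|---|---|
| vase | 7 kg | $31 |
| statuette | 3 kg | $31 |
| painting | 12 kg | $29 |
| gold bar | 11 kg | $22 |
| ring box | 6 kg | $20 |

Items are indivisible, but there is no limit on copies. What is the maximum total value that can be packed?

$217

Best value-per-unit is statuette at 31/3, and filling with it alone uses weight 7×3=21. No mix of the others beats 7×31 = 217.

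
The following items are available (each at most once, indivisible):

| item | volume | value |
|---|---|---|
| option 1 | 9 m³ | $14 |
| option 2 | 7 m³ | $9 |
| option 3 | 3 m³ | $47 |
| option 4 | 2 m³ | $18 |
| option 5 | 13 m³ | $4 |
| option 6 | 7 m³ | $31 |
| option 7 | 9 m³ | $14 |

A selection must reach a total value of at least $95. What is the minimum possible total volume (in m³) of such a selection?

Subsets with value ≥ 95, sorted by total volume:
- option 3+option 4+option 6: volume 12, value 96
- option 2+option 3+option 4+option 6: volume 19, value 105
Minimum volume: 12 m³.

12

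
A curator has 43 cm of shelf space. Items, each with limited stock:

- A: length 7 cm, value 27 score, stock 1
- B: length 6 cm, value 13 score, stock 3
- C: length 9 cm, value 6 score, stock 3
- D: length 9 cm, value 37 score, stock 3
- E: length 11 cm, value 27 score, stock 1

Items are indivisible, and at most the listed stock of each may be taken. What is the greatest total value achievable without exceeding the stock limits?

151 score

Best selections within length 43 and stock limits:
- 1×A + 1×B + 3×D: length 40, value 151
- 1×A + 1×C + 3×D: length 43, value 144
Best: 151 score.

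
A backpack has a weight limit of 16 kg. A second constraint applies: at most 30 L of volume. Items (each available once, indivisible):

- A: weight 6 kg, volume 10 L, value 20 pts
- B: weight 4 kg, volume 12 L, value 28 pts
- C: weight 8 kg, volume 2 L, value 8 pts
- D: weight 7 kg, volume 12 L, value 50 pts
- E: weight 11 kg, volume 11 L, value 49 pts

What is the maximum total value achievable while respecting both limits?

Feasible sets respecting both limits:
- B+D: weight 11, volume 24, value 78
- B+E: weight 15, volume 23, value 77
- A+D: weight 13, volume 22, value 70
- C+D: weight 15, volume 14, value 58
Best: 78 pts.

78 pts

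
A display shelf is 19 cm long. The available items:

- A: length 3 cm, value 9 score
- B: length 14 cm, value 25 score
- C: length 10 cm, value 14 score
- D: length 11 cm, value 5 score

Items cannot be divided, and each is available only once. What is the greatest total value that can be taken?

Check high-value combinations within 19 cm:
- A+B: length 3+14=17, value 9+25=34
- B: length 14, value 25
- A+C: length 3+10=13, value 9+14=23
Best: 34 score.

34 score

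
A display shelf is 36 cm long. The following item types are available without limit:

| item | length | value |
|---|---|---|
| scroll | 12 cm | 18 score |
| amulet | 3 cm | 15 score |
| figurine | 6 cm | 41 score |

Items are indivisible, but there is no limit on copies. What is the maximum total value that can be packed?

246 score

Best value-per-unit is figurine at 41/6, and filling with it alone uses length 6×6=36. No mix of the others beats 6×41 = 246.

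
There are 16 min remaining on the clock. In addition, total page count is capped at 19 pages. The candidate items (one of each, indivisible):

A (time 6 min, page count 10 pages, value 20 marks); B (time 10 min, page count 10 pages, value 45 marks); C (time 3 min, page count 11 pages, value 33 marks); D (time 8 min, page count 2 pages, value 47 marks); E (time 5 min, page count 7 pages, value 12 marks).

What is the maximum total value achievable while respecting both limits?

80 marks

Feasible sets respecting both limits:
- C+D: time 11, page count 13, value 80
- A+D: time 14, page count 12, value 67
- D+E: time 13, page count 9, value 59
Best: 80 marks.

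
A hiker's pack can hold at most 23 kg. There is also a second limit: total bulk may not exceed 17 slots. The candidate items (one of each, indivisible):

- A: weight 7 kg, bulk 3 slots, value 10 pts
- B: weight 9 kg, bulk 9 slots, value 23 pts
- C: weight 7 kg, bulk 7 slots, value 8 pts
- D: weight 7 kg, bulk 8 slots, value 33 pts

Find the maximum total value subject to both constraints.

Feasible sets respecting both limits:
- B+D: weight 16, bulk 17, value 56
- A+D: weight 14, bulk 11, value 43
- C+D: weight 14, bulk 15, value 41
- A+B: weight 16, bulk 12, value 33
Best: 56 pts.

56 pts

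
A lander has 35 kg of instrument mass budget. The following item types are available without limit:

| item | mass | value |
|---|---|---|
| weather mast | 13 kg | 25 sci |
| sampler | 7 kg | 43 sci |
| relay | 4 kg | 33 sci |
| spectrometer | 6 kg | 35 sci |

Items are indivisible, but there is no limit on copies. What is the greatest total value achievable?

274 sci

Best value-per-unit is relay at 33/4; filling with it alone gives 8×33 = 264.
Optimal mix: 1×sampler + 7×relay → mass 35, value 274.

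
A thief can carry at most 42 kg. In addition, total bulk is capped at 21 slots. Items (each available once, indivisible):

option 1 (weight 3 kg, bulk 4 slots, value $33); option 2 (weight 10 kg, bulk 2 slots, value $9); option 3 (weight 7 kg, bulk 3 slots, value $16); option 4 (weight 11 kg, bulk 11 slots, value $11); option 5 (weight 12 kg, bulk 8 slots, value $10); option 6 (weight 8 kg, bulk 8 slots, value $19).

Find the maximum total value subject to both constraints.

$77

Feasible sets respecting both limits:
- option 1+option 2+option 3+option 6: weight 28, bulk 17, value 77
- option 1+option 2+option 3+option 4: weight 31, bulk 20, value 69
- option 1+option 2+option 3+option 5: weight 32, bulk 17, value 68
Best: $77.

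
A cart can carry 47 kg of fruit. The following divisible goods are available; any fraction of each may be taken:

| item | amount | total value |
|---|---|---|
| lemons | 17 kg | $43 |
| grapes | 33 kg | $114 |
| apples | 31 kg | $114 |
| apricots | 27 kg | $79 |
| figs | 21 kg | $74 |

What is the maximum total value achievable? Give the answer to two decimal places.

170.38

Take in order of value per unit:
- apples (114/31 per unit): all 31 → value 114, running total 114.00
- figs (74/21 per unit): 16 of 21 → value 16×74/21 = 56.3810, running total 170.38
Total 170.38.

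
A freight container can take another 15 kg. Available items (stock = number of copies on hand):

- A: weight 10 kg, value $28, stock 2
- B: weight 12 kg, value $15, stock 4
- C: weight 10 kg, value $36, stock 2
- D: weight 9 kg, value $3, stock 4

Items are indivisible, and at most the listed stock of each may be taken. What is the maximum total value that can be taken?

Best selections within weight 15 and stock limits:
- 1×C: weight 10, value 36
- 1×A: weight 10, value 28
- 1×B: weight 12, value 15
Best: $36.

$36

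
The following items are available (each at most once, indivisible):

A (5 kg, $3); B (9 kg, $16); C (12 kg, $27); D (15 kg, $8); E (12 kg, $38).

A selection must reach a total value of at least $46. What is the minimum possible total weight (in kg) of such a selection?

21

Subsets with value ≥ 46, sorted by total weight:
- B+E: weight 21, value 54
- C+E: weight 24, value 65
- A+B+E: weight 26, value 57
- A+B+C: weight 26, value 46
Minimum weight: 21 kg.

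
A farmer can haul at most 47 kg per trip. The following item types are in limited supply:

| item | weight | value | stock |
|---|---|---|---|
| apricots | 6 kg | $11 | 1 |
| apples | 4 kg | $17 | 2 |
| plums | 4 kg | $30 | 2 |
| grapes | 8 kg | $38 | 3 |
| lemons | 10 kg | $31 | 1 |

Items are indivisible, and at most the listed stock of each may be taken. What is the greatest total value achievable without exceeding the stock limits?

$222

Top feasible selections:
- 1×apples + 2×plums + 3×grapes + 1×lemons: weight 46, value 222
- 1×apricots + 2×apples + 2×plums + 3×grapes: weight 46, value 219
- 2×apples + 1×plums + 3×grapes + 1×lemons: weight 46, value 209
Best: $222.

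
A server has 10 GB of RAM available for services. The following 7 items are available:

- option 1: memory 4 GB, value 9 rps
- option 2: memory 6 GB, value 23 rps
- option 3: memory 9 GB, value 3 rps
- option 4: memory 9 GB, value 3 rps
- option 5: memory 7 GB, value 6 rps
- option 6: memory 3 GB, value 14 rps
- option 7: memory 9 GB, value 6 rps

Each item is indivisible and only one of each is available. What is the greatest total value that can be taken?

This is a 0/1 knapsack; check combinations near the capacity.
- option 2+option 6: memory 6+3=9, value 23+14=37
- option 1+option 2: memory 4+6=10, value 9+23=32
- option 2: memory 6, value 23
- option 1+option 6: memory 4+3=7, value 9+14=23
- option 5+option 6: memory 7+3=10, value 6+14=20
Best: 37 rps.

37 rps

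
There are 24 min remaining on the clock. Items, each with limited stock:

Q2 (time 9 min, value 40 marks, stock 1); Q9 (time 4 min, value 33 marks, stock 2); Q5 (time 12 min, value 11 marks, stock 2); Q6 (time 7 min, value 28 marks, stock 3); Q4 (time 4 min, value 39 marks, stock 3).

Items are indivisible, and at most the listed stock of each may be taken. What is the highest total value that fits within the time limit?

Best selections within time 24 and stock limits:
- 2×Q9 + 3×Q4: time 20, value 183
- 1×Q9 + 1×Q6 + 3×Q4: time 23, value 178
- 2×Q9 + 1×Q6 + 2×Q4: time 23, value 172
- 1×Q2 + 3×Q4: time 21, value 157
Best: 183 marks.

183 marks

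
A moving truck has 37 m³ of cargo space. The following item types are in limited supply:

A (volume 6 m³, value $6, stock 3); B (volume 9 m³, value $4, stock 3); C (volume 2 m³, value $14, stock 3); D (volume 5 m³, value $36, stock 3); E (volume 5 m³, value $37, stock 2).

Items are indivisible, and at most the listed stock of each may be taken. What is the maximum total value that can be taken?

Top feasible selections:
- 1×A + 3×C + 3×D + 2×E: volume 37, value 230
- 3×C + 3×D + 2×E: volume 31, value 224
- 1×A + 2×C + 3×D + 2×E: volume 35, value 216
Best: $230.

$230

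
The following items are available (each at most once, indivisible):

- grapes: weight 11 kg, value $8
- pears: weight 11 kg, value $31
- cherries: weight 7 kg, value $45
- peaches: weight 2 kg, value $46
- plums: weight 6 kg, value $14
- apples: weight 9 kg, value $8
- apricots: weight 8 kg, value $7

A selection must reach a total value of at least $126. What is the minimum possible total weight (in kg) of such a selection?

26

Subsets with value ≥ 126, sorted by total weight:
- pears+cherries+peaches+plums: weight 26, value 136
- pears+cherries+peaches+apricots: weight 28, value 129
Minimum weight: 26 kg.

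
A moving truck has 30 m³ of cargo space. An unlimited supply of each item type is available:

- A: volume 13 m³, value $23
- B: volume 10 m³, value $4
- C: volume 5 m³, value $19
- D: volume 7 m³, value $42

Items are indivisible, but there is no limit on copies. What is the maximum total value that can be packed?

$168

Best value-per-unit is D at 42/7, and filling with it alone uses volume 4×7=28. No mix of the others beats 4×42 = 168.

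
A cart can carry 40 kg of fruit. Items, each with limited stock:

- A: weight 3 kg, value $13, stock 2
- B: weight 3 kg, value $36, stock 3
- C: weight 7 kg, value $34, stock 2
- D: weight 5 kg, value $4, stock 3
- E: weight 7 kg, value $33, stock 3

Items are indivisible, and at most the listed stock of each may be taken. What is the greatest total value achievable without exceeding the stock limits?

$255

Best selections within weight 40 and stock limits:
- 1×A + 3×B + 2×C + 2×E: weight 40, value 255
- 1×A + 3×B + 1×C + 3×E: weight 40, value 254
- 3×B + 2×C + 2×E: weight 37, value 242
Best: $255.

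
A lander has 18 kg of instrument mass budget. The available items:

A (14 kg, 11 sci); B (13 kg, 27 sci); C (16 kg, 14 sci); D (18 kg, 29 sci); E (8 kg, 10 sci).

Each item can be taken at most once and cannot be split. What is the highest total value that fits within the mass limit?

29 sci

This is a 0/1 knapsack; check combinations near the capacity.
- D: mass 18, value 29
- B: mass 13, value 27
- C: mass 16, value 14
- A: mass 14, value 11
- E: mass 8, value 10
Best: 29 sci.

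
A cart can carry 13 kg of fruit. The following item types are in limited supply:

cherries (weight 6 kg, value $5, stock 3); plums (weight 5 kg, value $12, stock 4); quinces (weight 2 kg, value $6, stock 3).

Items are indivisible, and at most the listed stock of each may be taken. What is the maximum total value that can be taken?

Top feasible selections:
- 1×plums + 3×quinces: weight 11, value 30
- 2×plums + 1×quinces: weight 12, value 30
- 1×plums + 2×quinces: weight 9, value 24
- 2×plums: weight 10, value 24
Best: $30.

$30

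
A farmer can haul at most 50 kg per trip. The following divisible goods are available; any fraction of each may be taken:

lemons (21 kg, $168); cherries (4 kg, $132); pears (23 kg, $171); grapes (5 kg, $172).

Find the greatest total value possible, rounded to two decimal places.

620.70

Take in order of value per unit:
- grapes (172/5 per unit): all 5 → value 172, running total 172.00
- cherries (132/4 per unit): all 4 → value 132, running total 304.00
- lemons (168/21 per unit): all 21 → value 168, running total 472.00
- pears (171/23 per unit): 20 of 23 → value 20×171/23 = 148.6957, running total 620.70
Total 620.70.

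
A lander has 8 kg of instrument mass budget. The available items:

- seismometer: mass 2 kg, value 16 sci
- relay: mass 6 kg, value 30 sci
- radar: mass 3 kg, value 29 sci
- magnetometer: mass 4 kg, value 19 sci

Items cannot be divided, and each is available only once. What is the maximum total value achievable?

Check high-value combinations within 8 kg:
- radar+magnetometer: mass 3+4=7, value 29+19=48
- seismometer+relay: mass 2+6=8, value 16+30=46
- seismometer+radar: mass 2+3=5, value 16+29=45
- seismometer+magnetometer: mass 2+4=6, value 16+19=35
- relay: mass 6, value 30
Best: 48 sci.

48 sci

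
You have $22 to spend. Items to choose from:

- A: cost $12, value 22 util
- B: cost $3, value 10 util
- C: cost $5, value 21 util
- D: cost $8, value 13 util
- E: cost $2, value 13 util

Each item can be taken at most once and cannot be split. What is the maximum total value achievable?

Check high-value combinations within $22:
- A+B+C+E: cost 12+3+5+2=22, value 22+10+21+13=66
- B+C+D+E: cost 3+5+8+2=18, value 10+21+13+13=57
- A+C+E: cost 12+5+2=19, value 22+21+13=56
- A+B+C: cost 12+3+5=20, value 22+10+21=53
- A+D+E: cost 12+8+2=22, value 22+13+13=48
Best: 66 util.

66 util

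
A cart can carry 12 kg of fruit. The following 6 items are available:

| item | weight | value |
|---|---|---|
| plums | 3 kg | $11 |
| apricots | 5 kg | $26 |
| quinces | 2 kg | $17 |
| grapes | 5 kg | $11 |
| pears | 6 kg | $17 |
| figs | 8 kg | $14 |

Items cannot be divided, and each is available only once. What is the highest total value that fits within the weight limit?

Check high-value combinations within 12 kg:
- plums+apricots+quinces: weight 3+5+2=10, value 11+26+17=54
- apricots+quinces+grapes: weight 5+2+5=12, value 26+17+11=54
- plums+quinces+pears: weight 3+2+6=11, value 11+17+17=45
- apricots+quinces: weight 5+2=7, value 26+17=43
Best: $54.

$54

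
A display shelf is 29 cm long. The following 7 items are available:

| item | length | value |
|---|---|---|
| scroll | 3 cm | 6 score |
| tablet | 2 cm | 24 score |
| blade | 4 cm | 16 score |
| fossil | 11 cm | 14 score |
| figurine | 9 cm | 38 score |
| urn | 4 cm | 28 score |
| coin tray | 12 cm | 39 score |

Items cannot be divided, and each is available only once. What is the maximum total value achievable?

Check high-value combinations within 29 cm:
- tablet+figurine+urn+coin tray: length 2+9+4+12=27, value 24+38+28+39=129
- blade+figurine+urn+coin tray: length 4+9+4+12=29, value 16+38+28+39=121
- tablet+blade+figurine+coin tray: length 2+4+9+12=27, value 24+16+38+39=117
Best: 129 score.

129 score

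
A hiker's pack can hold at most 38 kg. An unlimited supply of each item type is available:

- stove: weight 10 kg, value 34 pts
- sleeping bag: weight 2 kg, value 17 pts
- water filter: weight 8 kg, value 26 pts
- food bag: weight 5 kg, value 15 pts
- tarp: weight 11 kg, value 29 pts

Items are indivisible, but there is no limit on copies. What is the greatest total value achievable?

323 pts

Best value-per-unit is sleeping bag at 17/2, and filling with it alone uses weight 19×2=38. No mix of the others beats 19×17 = 323.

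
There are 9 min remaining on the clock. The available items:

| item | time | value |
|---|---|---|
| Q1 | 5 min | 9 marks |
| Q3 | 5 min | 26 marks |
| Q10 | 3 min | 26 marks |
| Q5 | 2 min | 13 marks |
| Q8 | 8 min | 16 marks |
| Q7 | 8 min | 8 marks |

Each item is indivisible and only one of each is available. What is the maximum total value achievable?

52 marks

Check high-value combinations within 9 min:
- Q3+Q10: time 5+3=8, value 26+26=52
- Q10+Q5: time 3+2=5, value 26+13=39
- Q3+Q5: time 5+2=7, value 26+13=39
- Q1+Q10: time 5+3=8, value 9+26=35
- Q10: time 3, value 26
Best: 52 marks.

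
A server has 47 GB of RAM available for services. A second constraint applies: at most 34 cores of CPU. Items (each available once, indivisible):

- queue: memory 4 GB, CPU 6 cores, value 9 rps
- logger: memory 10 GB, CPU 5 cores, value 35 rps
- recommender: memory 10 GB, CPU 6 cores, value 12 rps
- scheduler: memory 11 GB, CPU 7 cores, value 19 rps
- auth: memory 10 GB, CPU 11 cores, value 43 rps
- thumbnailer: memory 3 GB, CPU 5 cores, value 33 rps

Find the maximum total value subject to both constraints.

Feasible sets respecting both limits:
- logger+recommender+scheduler+auth+thumbnailer: memory 44, CPU 34, value 142
- queue+logger+scheduler+auth+thumbnailer: memory 38, CPU 34, value 139
- queue+logger+recommender+auth+thumbnailer: memory 37, CPU 33, value 132
- logger+scheduler+auth+thumbnailer: memory 34, CPU 28, value 130
Best: 142 rps.

142 rps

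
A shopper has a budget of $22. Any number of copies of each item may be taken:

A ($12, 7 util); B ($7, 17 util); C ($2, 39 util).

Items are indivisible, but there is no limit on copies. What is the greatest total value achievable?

429 util

Best value-per-unit is C at 39/2, and filling with it alone uses cost 11×2=22. No mix of the others beats 11×39 = 429.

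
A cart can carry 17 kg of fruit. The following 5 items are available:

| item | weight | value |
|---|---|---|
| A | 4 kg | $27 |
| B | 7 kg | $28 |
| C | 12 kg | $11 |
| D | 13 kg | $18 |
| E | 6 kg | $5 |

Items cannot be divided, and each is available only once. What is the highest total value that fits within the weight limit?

Check high-value combinations within 17 kg:
- A+B+E: weight 4+7+6=17, value 27+28+5=60
- A+B: weight 4+7=11, value 27+28=55
- A+D: weight 4+13=17, value 27+18=45
Best: $60.

$60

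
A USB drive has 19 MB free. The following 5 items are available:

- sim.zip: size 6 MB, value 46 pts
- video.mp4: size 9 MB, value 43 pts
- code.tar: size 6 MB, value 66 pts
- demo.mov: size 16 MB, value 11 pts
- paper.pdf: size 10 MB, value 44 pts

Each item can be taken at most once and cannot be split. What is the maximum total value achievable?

Check high-value combinations within 19 MB:
- sim.zip+code.tar: size 6+6=12, value 46+66=112
- code.tar+paper.pdf: size 6+10=16, value 66+44=110
- video.mp4+code.tar: size 9+6=15, value 43+66=109
Best: 112 pts.

112 pts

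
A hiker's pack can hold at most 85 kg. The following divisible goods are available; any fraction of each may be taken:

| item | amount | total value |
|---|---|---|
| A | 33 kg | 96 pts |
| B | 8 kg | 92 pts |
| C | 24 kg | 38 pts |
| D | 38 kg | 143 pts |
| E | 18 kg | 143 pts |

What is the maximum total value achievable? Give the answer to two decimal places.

Take in order of value per unit:
- B (92/8 per unit): all 8 → value 92, running total 92.00
- E (143/18 per unit): all 18 → value 143, running total 235.00
- D (143/38 per unit): all 38 → value 143, running total 378.00
- A (96/33 per unit): 21 of 33 → value 21×96/33 = 61.0909, running total 439.09
Total 439.09.

439.09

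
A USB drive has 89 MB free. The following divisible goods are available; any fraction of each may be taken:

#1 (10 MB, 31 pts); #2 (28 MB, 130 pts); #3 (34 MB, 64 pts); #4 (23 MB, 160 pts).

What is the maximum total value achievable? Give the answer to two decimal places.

373.71

Take in order of value per unit:
- #4 (160/23 per unit): all 23 → value 160, running total 160.00
- #2 (130/28 per unit): all 28 → value 130, running total 290.00
- #1 (31/10 per unit): all 10 → value 31, running total 321.00
- #3 (64/34 per unit): 28 of 34 → value 28×64/34 = 52.7059, running total 373.71
Total 373.71.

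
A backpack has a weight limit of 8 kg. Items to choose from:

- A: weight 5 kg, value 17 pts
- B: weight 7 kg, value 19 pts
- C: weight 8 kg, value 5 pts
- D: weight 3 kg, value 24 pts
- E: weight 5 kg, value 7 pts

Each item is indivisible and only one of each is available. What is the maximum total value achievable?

This is a 0/1 knapsack; check combinations near the capacity.
- A+D: weight 5+3=8, value 17+24=41
- D+E: weight 3+5=8, value 24+7=31
- D: weight 3, value 24
- B: weight 7, value 19
Best: 41 pts.

41 pts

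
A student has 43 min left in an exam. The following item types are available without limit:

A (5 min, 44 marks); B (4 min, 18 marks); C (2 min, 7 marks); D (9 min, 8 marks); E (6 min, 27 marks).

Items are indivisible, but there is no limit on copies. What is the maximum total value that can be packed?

359 marks

Best value-per-unit is A at 44/5; filling with it alone gives 8×44 = 352.
Optimal mix: 8×A + 1×C → time 42, value 359.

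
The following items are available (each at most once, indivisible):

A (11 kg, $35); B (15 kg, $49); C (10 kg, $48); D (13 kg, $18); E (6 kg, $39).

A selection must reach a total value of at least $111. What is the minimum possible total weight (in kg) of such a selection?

27

Subsets with value ≥ 111, sorted by total weight:
- A+C+E: weight 27, value 122
- B+C+E: weight 31, value 136
Minimum weight: 27 kg.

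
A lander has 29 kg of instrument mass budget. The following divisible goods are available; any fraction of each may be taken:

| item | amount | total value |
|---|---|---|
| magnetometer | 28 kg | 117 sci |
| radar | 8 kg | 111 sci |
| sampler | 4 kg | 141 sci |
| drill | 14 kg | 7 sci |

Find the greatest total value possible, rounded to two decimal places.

323.04

Take in order of value per unit:
- sampler (141/4 per unit): all 4 → value 141, running total 141.00
- radar (111/8 per unit): all 8 → value 111, running total 252.00
- magnetometer (117/28 per unit): 17 of 28 → value 17×117/28 = 71.0357, running total 323.04
Total 323.04.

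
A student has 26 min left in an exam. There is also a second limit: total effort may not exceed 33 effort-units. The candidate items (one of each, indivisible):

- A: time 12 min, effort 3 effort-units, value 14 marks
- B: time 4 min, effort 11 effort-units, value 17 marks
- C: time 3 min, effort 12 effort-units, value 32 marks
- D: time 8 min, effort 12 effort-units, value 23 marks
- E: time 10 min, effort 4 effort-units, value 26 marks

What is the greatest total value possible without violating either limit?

Feasible sets respecting both limits:
- C+D+E: time 21, effort 28, value 81
- B+C+E: time 17, effort 27, value 75
- A+C+E: time 25, effort 19, value 72
- A+C+D: time 23, effort 27, value 69
Best: 81 marks.

81 marks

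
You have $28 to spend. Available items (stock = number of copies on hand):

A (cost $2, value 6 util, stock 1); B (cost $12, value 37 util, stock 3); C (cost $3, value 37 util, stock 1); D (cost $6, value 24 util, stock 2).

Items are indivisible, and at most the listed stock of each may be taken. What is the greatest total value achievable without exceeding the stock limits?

122 util

Top feasible selections:
- 1×B + 1×C + 2×D: cost 27, value 122
- 2×B + 1×C: cost 27, value 111
Best: 122 util.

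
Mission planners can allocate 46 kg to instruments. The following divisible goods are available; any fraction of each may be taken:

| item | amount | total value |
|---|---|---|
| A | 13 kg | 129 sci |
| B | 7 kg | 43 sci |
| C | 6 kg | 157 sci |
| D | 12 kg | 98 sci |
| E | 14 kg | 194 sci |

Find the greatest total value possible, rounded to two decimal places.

Take in order of value per unit:
- C (157/6 per unit): all 6 → value 157, running total 157.00
- E (194/14 per unit): all 14 → value 194, running total 351.00
- A (129/13 per unit): all 13 → value 129, running total 480.00
- D (98/12 per unit): all 12 → value 98, running total 578.00
- B (43/7 per unit): 1 of 7 → value 1×43/7 = 6.1429, running total 584.14
Total 584.14.

584.14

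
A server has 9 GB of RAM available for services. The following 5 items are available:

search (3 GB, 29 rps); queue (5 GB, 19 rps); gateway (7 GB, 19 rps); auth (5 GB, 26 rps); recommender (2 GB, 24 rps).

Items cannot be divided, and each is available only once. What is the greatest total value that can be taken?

Check high-value combinations within 9 GB:
- search+auth: memory 3+5=8, value 29+26=55
- search+recommender: memory 3+2=5, value 29+24=53
- auth+recommender: memory 5+2=7, value 26+24=50
- search+queue: memory 3+5=8, value 29+19=48
- queue+recommender: memory 5+2=7, value 19+24=43
Best: 55 rps.

55 rps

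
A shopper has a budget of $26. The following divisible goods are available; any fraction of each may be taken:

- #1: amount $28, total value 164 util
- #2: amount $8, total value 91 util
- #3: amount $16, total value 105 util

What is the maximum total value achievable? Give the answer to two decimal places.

207.71

Take in order of value per unit:
- #2 (91/8 per unit): all 8 → value 91, running total 91.00
- #3 (105/16 per unit): all 16 → value 105, running total 196.00
- #1 (164/28 per unit): 2 of 28 → value 2×164/28 = 11.7143, running total 207.71
Total 207.71.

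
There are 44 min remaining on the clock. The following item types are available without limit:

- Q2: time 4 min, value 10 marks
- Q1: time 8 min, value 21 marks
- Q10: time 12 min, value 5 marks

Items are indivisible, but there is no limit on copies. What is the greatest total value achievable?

115 marks

Best value-per-unit is Q1 at 21/8; filling with it alone gives 5×21 = 105.
Optimal mix: 1×Q2 + 5×Q1 → time 44, value 115.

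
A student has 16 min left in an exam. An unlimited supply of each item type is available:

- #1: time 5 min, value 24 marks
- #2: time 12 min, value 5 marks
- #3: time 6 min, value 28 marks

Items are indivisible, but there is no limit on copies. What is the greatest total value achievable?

Best value-per-unit is #1 at 24/5; filling with it alone gives 3×24 = 72.
Optimal mix: 2×#1 + 1×#3 → time 16, value 76.

76 marks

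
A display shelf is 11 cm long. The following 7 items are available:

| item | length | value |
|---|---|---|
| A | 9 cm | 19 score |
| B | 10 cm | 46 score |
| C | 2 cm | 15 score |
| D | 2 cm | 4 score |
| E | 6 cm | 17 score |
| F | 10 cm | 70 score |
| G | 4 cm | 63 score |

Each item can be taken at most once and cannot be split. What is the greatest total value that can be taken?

82 score

Check high-value combinations within 11 cm:
- C+D+G: length 2+2+4=8, value 15+4+63=82
- E+G: length 6+4=10, value 17+63=80
- C+G: length 2+4=6, value 15+63=78
- F: length 10, value 70
- D+G: length 2+4=6, value 4+63=67
Best: 82 score.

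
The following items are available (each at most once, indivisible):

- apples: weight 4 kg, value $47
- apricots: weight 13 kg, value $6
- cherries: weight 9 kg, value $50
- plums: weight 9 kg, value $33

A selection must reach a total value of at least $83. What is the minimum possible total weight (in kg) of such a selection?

Subsets with value ≥ 83, sorted by total weight:
- apples+cherries: weight 13, value 97
- cherries+plums: weight 18, value 83
Minimum weight: 13 kg.

13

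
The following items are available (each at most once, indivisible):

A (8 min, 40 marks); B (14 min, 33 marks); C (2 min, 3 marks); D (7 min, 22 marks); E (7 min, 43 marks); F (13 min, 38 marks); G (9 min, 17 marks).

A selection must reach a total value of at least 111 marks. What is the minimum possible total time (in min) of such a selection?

Subsets with value ≥ 111, sorted by total time:
- A+E+F: time 28, value 121
- A+B+E: time 29, value 116
- A+C+E+F: time 30, value 124
- A+D+E+G: time 31, value 122
Minimum time: 28 min.

28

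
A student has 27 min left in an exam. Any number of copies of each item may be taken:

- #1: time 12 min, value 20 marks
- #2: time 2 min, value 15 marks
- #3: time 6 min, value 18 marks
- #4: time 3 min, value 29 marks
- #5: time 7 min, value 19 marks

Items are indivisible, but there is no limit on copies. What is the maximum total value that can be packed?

261 marks

Best value-per-unit is #4 at 29/3, and filling with it alone uses time 9×3=27. No mix of the others beats 9×29 = 261.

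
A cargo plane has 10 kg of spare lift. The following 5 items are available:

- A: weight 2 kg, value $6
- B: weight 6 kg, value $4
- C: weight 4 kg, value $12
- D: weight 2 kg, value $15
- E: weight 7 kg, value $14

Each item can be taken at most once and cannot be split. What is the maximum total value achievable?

Check high-value combinations within 10 kg:
- A+C+D: weight 2+4+2=8, value 6+12+15=33
- D+E: weight 2+7=9, value 15+14=29
- C+D: weight 4+2=6, value 12+15=27
- A+B+D: weight 2+6+2=10, value 6+4+15=25
- A+D: weight 2+2=4, value 6+15=21
Best: $33.

$33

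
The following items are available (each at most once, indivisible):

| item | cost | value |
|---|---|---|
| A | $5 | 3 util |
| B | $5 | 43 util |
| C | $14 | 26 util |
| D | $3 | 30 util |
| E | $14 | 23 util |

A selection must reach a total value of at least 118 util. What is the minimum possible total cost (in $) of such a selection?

36

Subsets with value ≥ 118, sorted by total cost:
- B+C+D+E: cost 36, value 122
- A+B+C+D+E: cost 41, value 125
Minimum cost: 36 $.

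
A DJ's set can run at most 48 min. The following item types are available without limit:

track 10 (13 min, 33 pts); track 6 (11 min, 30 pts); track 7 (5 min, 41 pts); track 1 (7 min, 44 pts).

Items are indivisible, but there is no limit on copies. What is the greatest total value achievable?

Best value-per-unit is track 7 at 41/5; filling with it alone gives 9×41 = 369.
Optimal mix: 8×track 7 + 1×track 1 → duration 47, value 372.

372 pts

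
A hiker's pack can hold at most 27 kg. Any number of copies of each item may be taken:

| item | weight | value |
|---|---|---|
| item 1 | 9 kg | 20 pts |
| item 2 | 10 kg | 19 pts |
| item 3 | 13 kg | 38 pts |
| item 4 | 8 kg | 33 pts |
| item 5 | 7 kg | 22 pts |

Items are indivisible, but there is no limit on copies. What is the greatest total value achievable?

99 pts

Best value-per-unit is item 4 at 33/8, and filling with it alone uses weight 3×8=24. No mix of the others beats 3×33 = 99.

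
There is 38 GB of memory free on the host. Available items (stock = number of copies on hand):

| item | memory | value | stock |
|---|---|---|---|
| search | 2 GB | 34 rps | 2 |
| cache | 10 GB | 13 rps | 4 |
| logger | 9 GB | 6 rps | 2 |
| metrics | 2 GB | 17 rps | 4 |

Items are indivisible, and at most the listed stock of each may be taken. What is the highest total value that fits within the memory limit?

162 rps

Best selections within memory 38 and stock limits:
- 2×search + 2×cache + 4×metrics: memory 32, value 162
- 2×search + 1×cache + 1×logger + 4×metrics: memory 31, value 155
- 2×search + 1×cache + 4×metrics: memory 22, value 149
Best: 162 rps.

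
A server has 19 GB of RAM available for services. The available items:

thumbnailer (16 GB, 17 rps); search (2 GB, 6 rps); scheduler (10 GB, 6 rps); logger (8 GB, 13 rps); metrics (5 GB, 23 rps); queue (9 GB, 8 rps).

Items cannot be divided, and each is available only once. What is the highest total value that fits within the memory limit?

This is a 0/1 knapsack; check combinations near the capacity.
- search+logger+metrics: memory 2+8+5=15, value 6+13+23=42
- search+metrics+queue: memory 2+5+9=16, value 6+23+8=37
- logger+metrics: memory 8+5=13, value 13+23=36
- search+scheduler+metrics: memory 2+10+5=17, value 6+6+23=35
Best: 42 rps.

42 rps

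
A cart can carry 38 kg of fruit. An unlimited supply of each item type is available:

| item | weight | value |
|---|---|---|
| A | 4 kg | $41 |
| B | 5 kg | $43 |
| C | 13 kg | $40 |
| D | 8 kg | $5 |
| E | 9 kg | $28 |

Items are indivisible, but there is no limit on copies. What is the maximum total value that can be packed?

Best value-per-unit is A at 41/4; filling with it alone gives 9×41 = 369.
Optimal mix: 7×A + 2×B → weight 38, value 373.

$373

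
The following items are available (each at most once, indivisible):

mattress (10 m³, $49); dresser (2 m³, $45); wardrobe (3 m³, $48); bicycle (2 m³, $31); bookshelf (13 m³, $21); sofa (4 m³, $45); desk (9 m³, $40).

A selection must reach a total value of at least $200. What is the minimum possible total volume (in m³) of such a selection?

Subsets with value ≥ 200, sorted by total volume:
- dresser+wardrobe+bicycle+sofa+desk: volume 20, value 209
- mattress+dresser+wardrobe+bicycle+sofa: volume 21, value 218
Minimum volume: 20 m³.

20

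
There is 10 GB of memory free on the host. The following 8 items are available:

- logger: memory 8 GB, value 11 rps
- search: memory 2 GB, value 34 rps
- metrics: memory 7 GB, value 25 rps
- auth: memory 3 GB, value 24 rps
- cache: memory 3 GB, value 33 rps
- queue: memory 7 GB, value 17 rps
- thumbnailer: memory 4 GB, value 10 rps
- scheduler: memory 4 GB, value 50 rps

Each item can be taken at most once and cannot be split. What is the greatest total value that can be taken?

117 rps

Check high-value combinations within 10 GB:
- search+cache+scheduler: memory 2+3+4=9, value 34+33+50=117
- search+auth+scheduler: memory 2+3+4=9, value 34+24+50=108
- auth+cache+scheduler: memory 3+3+4=10, value 24+33+50=107
Best: 117 rps.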